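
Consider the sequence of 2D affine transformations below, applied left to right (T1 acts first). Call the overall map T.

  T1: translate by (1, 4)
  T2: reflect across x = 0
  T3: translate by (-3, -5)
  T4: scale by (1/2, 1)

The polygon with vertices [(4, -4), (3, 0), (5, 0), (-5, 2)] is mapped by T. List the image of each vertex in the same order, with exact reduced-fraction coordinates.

T1 translate by (1, 4): (4, -4) → (5, 0); (3, 0) → (4, 4); (5, 0) → (6, 4); (-5, 2) → (-4, 6)
T2 reflect across x = 0: (5, 0) → (-5, 0); (4, 4) → (-4, 4); (6, 4) → (-6, 4); (-4, 6) → (4, 6)
T3 translate by (-3, -5): (-5, 0) → (-8, -5); (-4, 4) → (-7, -1); (-6, 4) → (-9, -1); (4, 6) → (1, 1)
T4 scale by (1/2, 1): (-8, -5) → (-4, -5); (-7, -1) → (-7/2, -1); (-9, -1) → (-9/2, -1); (1, 1) → (1/2, 1)

image vertices: (-4, -5), (-7/2, -1), (-9/2, -1), (1/2, 1)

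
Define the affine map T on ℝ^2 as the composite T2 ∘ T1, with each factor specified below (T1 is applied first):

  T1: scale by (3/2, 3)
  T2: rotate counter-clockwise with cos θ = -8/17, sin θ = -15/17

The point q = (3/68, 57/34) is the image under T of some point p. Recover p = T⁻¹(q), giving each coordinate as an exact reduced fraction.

p = (-1, -1/4)

T1 = [3/2 0 0; 0 3 0; 0 0 1]
T2·T1 = [-12/17 45/17 0; -45/34 -24/17 0; 0 0 1]
det M = 9/2; M⁻¹ = [-16/51 -10/17 0; 5/17 -8/51 0; 0 0 1]
M⁻¹ · (3/68, 57/34)ᵀ = (-1, -1/4)ᵀ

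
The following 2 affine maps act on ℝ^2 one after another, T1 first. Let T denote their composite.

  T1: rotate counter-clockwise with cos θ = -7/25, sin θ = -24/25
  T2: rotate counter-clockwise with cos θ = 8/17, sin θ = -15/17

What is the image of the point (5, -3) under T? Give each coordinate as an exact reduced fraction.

T1 rotate counter-clockwise with cos θ = -7/25, sin θ = -24/25: (5, -3) → (-107/25, -99/25)
T2 rotate counter-clockwise with cos θ = 8/17, sin θ = -15/17: (-107/25, -99/25) → (-2341/425, 813/425)

T(p) = (-2341/425, 813/425)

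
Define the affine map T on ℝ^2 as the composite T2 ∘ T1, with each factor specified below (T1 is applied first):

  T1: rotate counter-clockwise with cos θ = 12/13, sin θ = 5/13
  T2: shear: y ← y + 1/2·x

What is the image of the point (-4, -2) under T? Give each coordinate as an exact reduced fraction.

T(p) = (-38/13, -63/13)

T1 rotate counter-clockwise with cos θ = 12/13, sin θ = 5/13: (-4, -2) → (-38/13, -44/13)
T2 shear: y ← y + 1/2·x: (-38/13, -44/13) → (-38/13, -63/13)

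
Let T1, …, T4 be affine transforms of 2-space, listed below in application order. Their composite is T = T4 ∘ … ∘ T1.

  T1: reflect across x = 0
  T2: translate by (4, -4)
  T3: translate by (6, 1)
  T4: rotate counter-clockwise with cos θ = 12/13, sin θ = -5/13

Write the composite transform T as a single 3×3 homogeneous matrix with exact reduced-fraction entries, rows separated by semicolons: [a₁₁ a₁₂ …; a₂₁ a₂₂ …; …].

T = [-12/13 5/13 105/13; 5/13 12/13 -86/13; 0 0 1]

T1 = [-1 0 0; 0 1 0; 0 0 1]
T2·T1 = [-1 0 4; 0 1 -4; 0 0 1]
T3·…·T1 = [-1 0 10; 0 1 -3; 0 0 1]
T4·…·T1 = [-12/13 5/13 105/13; 5/13 12/13 -86/13; 0 0 1]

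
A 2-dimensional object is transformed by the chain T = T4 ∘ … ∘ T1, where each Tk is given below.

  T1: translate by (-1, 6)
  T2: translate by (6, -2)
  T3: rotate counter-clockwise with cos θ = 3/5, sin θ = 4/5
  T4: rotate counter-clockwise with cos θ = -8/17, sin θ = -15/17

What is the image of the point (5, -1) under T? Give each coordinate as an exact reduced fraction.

T(p) = (591/85, -662/85)

T1 translate by (-1, 6): (5, -1) → (4, 5)
T2 translate by (6, -2): (4, 5) → (10, 3)
T3 rotate counter-clockwise with cos θ = 3/5, sin θ = 4/5: (10, 3) → (18/5, 49/5)
T4 rotate counter-clockwise with cos θ = -8/17, sin θ = -15/17: (18/5, 49/5) → (591/85, -662/85)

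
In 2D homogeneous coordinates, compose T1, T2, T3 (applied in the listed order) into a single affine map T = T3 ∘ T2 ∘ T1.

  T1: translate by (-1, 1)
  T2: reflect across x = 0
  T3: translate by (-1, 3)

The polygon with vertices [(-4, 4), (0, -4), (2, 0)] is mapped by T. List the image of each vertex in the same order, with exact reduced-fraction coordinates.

T1 translate by (-1, 1): (-4, 4) → (-5, 5); (0, -4) → (-1, -3); (2, 0) → (1, 1)
T2 reflect across x = 0: (-5, 5) → (5, 5); (-1, -3) → (1, -3); (1, 1) → (-1, 1)
T3 translate by (-1, 3): (5, 5) → (4, 8); (1, -3) → (0, 0); (-1, 1) → (-2, 4)

image vertices: (4, 8), (0, 0), (-2, 4)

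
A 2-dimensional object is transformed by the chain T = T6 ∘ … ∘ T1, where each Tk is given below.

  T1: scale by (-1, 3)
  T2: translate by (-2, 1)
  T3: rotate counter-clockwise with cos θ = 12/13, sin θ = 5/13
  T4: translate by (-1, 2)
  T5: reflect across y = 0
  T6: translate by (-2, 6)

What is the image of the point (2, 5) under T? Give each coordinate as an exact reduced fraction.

T(p) = (-167/13, -120/13)

T1 scale by (-1, 3): (2, 5) → (-2, 15)
T2 translate by (-2, 1): (-2, 15) → (-4, 16)
T3 rotate counter-clockwise with cos θ = 12/13, sin θ = 5/13: (-4, 16) → (-128/13, 172/13)
T4 translate by (-1, 2): (-128/13, 172/13) → (-141/13, 198/13)
T5 reflect across y = 0: (-141/13, 198/13) → (-141/13, -198/13)
T6 translate by (-2, 6): (-141/13, -198/13) → (-167/13, -120/13)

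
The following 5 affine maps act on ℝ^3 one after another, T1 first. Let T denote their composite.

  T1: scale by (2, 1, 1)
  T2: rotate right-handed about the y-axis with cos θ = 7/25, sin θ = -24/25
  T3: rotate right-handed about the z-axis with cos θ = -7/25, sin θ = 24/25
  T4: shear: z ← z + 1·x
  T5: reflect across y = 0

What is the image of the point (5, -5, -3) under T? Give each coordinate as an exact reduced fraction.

T(p) = (2006/625, -4283/625, 7481/625)

T1 scale by (2, 1, 1): (5, -5, -3) → (10, -5, -3)
T2 rotate right-handed about the y-axis with cos θ = 7/25, sin θ = -24/25: (10, -5, -3) → (142/25, -5, 219/25)
T3 rotate right-handed about the z-axis with cos θ = -7/25, sin θ = 24/25: (142/25, -5, 219/25) → (2006/625, 4283/625, 219/25)
T4 shear: z ← z + 1·x: (2006/625, 4283/625, 219/25) → (2006/625, 4283/625, 7481/625)
T5 reflect across y = 0: (2006/625, 4283/625, 7481/625) → (2006/625, -4283/625, 7481/625)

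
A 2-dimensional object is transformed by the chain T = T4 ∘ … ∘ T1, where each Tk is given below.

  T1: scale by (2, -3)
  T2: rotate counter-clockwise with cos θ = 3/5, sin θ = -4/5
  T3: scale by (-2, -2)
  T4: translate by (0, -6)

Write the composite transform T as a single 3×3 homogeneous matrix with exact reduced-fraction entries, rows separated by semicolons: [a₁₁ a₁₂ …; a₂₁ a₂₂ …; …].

T = [-12/5 24/5 0; 16/5 18/5 -6; 0 0 1]

T1 = [2 0 0; 0 -3 0; 0 0 1]
T2·T1 = [6/5 -12/5 0; -8/5 -9/5 0; 0 0 1]
T3·…·T1 = [-12/5 24/5 0; 16/5 18/5 0; 0 0 1]
T4·…·T1 = [-12/5 24/5 0; 16/5 18/5 -6; 0 0 1]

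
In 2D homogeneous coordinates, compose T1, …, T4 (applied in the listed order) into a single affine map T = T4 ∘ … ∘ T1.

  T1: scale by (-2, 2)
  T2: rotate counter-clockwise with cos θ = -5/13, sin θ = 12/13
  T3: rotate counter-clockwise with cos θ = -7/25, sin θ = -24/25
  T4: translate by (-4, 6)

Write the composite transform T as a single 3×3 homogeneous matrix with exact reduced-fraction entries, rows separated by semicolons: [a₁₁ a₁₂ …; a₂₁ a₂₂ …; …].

T1 = [-2 0 0; 0 2 0; 0 0 1]
T2·T1 = [10/13 -24/13 0; -24/13 -10/13 0; 0 0 1]
T3·…·T1 = [-646/325 -72/325 0; -72/325 646/325 0; 0 0 1]
T4·…·T1 = [-646/325 -72/325 -4; -72/325 646/325 6; 0 0 1]

T = [-646/325 -72/325 -4; -72/325 646/325 6; 0 0 1]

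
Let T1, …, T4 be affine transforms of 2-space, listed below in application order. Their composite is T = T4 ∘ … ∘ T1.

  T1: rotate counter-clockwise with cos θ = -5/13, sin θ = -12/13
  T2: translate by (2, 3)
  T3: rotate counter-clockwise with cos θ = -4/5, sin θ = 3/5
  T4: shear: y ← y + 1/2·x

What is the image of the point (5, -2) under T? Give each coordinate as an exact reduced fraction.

T(p) = (25/13, 15/26)

T1 rotate counter-clockwise with cos θ = -5/13, sin θ = -12/13: (5, -2) → (-49/13, -50/13)
T2 translate by (2, 3): (-49/13, -50/13) → (-23/13, -11/13)
T3 rotate counter-clockwise with cos θ = -4/5, sin θ = 3/5: (-23/13, -11/13) → (25/13, -5/13)
T4 shear: y ← y + 1/2·x: (25/13, -5/13) → (25/13, 15/26)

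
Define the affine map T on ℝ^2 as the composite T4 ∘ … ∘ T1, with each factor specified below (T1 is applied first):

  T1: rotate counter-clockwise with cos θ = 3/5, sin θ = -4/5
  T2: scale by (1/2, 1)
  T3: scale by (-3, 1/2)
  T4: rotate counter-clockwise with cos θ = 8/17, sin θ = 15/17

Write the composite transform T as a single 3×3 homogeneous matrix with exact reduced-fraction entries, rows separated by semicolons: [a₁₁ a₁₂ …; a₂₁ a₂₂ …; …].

T = [-6/85 -141/170 0; -167/170 -78/85 0; 0 0 1]

T1 = [3/5 4/5 0; -4/5 3/5 0; 0 0 1]
T2·T1 = [3/10 2/5 0; -4/5 3/5 0; 0 0 1]
T3·…·T1 = [-9/10 -6/5 0; -2/5 3/10 0; 0 0 1]
T4·…·T1 = [-6/85 -141/170 0; -167/170 -78/85 0; 0 0 1]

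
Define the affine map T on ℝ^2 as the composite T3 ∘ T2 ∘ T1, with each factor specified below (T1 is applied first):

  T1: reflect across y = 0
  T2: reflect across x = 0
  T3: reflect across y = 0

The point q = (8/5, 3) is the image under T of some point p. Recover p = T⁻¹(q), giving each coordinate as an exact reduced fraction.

p = (-8/5, 3)

T1 = [1 0 0; 0 -1 0; 0 0 1]
T2·T1 = [-1 0 0; 0 -1 0; 0 0 1]
T3·…·T1 = [-1 0 0; 0 1 0; 0 0 1]
det M = -1; M⁻¹ = [-1 0 0; 0 1 0; 0 0 1]
M⁻¹ · (8/5, 3)ᵀ = (-8/5, 3)ᵀ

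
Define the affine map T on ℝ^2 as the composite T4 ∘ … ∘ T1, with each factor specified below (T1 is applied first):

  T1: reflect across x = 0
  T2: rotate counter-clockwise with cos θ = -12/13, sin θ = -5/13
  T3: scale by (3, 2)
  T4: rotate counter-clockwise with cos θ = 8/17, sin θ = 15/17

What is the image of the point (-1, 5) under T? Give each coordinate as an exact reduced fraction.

T(p) = (174/17, -35/17)

T1 reflect across x = 0: (-1, 5) → (1, 5)
T2 rotate counter-clockwise with cos θ = -12/13, sin θ = -5/13: (1, 5) → (1, -5)
T3 scale by (3, 2): (1, -5) → (3, -10)
T4 rotate counter-clockwise with cos θ = 8/17, sin θ = 15/17: (3, -10) → (174/17, -35/17)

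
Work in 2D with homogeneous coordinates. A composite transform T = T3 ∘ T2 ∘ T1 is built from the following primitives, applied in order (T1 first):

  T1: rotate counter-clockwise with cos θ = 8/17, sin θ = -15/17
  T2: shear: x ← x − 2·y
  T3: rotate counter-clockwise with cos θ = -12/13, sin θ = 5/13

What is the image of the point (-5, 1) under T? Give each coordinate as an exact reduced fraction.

T(p) = (1877/221, -1951/221)

T1 rotate counter-clockwise with cos θ = 8/17, sin θ = -15/17: (-5, 1) → (-25/17, 83/17)
T2 shear: x ← x − 2·y: (-25/17, 83/17) → (-191/17, 83/17)
T3 rotate counter-clockwise with cos θ = -12/13, sin θ = 5/13: (-191/17, 83/17) → (1877/221, -1951/221)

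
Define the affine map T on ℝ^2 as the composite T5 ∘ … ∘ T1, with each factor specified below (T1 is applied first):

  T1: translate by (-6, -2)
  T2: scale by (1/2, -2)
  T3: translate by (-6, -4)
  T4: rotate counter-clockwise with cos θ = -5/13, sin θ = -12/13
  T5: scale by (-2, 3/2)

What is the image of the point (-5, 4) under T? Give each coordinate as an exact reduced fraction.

T(p) = (77/13, 267/13)

T1 translate by (-6, -2): (-5, 4) → (-11, 2)
T2 scale by (1/2, -2): (-11, 2) → (-11/2, -4)
T3 translate by (-6, -4): (-11/2, -4) → (-23/2, -8)
T4 rotate counter-clockwise with cos θ = -5/13, sin θ = -12/13: (-23/2, -8) → (-77/26, 178/13)
T5 scale by (-2, 3/2): (-77/26, 178/13) → (77/13, 267/13)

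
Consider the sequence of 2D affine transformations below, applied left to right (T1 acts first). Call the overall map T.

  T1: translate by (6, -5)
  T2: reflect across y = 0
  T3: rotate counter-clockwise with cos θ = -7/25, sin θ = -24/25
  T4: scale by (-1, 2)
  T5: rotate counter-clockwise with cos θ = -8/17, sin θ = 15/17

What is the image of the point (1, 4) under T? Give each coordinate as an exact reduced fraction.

T(p) = (202/17, 127/17)

T1 translate by (6, -5): (1, 4) → (7, -1)
T2 reflect across y = 0: (7, -1) → (7, 1)
T3 rotate counter-clockwise with cos θ = -7/25, sin θ = -24/25: (7, 1) → (-1, -7)
T4 scale by (-1, 2): (-1, -7) → (1, -14)
T5 rotate counter-clockwise with cos θ = -8/17, sin θ = 15/17: (1, -14) → (202/17, 127/17)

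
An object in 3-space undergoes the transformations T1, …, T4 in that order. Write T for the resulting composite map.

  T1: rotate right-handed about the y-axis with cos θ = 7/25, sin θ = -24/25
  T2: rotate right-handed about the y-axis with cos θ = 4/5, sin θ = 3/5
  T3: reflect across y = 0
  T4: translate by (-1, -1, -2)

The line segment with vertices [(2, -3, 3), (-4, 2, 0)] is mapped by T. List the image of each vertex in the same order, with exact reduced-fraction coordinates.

image vertices: (-6/5, 2, 8/5), (-21/5, -3, -22/5)

T1 rotate right-handed about the y-axis with cos θ = 7/25, sin θ = -24/25: (2, -3, 3) → (-58/25, -3, 69/25); (-4, 2, 0) → (-28/25, 2, -96/25)
T2 rotate right-handed about the y-axis with cos θ = 4/5, sin θ = 3/5: (-58/25, -3, 69/25) → (-1/5, -3, 18/5); (-28/25, 2, -96/25) → (-16/5, 2, -12/5)
T3 reflect across y = 0: (-1/5, -3, 18/5) → (-1/5, 3, 18/5); (-16/5, 2, -12/5) → (-16/5, -2, -12/5)
T4 translate by (-1, -1, -2): (-1/5, 3, 18/5) → (-6/5, 2, 8/5); (-16/5, -2, -12/5) → (-21/5, -3, -22/5)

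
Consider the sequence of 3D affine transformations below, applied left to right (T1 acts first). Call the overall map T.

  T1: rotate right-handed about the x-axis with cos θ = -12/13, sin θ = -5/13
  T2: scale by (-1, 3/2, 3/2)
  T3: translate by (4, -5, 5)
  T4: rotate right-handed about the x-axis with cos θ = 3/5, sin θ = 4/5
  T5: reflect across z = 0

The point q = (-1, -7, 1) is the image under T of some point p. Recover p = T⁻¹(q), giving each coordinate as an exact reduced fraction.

T1 = [1 0 0 0; 0 -12/13 5/13 0; 0 -5/13 -12/13 0; 0 0 0 1]
T2·T1 = [-1 0 0 0; 0 -18/13 15/26 0; 0 -15/26 -18/13 0; 0 0 0 1]
T3·…·T1 = [-1 0 0 4; 0 -18/13 15/26 -5; 0 -15/26 -18/13 5; 0 0 0 1]
T4·…·T1 = [-1 0 0 4; 0 -24/65 189/130 -7; 0 -189/130 -24/65 -1; 0 0 0 1]
T5·…·T1 = [-1 0 0 4; 0 -24/65 189/130 -7; 0 189/130 24/65 1; 0 0 0 1]
det M = 9/4; M⁻¹ = [-1 0 0 4; 0 -32/195 42/65 -70/39; 0 42/65 32/195 170/39; 0 0 0 1]
M⁻¹ · (-1, -7, 1)ᵀ = (5, 0, 0)ᵀ

p = (5, 0, 0)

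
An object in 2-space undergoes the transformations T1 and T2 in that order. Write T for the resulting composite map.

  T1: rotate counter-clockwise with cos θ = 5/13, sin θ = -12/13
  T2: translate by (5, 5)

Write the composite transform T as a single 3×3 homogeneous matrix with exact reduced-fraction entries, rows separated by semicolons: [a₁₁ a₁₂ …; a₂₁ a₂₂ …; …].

T = [5/13 12/13 5; -12/13 5/13 5; 0 0 1]

T1 = [5/13 12/13 0; -12/13 5/13 0; 0 0 1]
T2·T1 = [5/13 12/13 5; -12/13 5/13 5; 0 0 1]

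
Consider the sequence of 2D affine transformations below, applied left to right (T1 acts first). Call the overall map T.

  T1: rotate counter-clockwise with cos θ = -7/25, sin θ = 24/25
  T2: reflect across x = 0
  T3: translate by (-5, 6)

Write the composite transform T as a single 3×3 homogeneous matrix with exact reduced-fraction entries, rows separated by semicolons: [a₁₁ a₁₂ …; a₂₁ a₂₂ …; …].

T = [7/25 24/25 -5; 24/25 -7/25 6; 0 0 1]

T1 = [-7/25 -24/25 0; 24/25 -7/25 0; 0 0 1]
T2·T1 = [7/25 24/25 0; 24/25 -7/25 0; 0 0 1]
T3·…·T1 = [7/25 24/25 -5; 24/25 -7/25 6; 0 0 1]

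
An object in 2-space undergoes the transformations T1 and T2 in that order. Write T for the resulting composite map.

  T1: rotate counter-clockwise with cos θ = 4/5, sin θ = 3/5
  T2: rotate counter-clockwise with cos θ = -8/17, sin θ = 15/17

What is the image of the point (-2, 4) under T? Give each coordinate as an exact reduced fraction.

T1 rotate counter-clockwise with cos θ = 4/5, sin θ = 3/5: (-2, 4) → (-4, 2)
T2 rotate counter-clockwise with cos θ = -8/17, sin θ = 15/17: (-4, 2) → (2/17, -76/17)

T(p) = (2/17, -76/17)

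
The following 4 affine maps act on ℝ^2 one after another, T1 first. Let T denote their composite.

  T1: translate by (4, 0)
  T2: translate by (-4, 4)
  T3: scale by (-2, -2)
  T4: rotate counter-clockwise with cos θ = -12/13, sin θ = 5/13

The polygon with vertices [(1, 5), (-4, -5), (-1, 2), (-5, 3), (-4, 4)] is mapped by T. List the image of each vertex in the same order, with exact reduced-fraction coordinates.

image vertices: (114/13, 206/13), (-106/13, 16/13), (36/13, 154/13), (-50/13, 218/13), (-16/13, 232/13)

T1 translate by (4, 0): (1, 5) → (5, 5); (-4, -5) → (0, -5); (-1, 2) → (3, 2); (-5, 3) → (-1, 3); (-4, 4) → (0, 4)
T2 translate by (-4, 4): (5, 5) → (1, 9); (0, -5) → (-4, -1); (3, 2) → (-1, 6); (-1, 3) → (-5, 7); (0, 4) → (-4, 8)
T3 scale by (-2, -2): (1, 9) → (-2, -18); (-4, -1) → (8, 2); (-1, 6) → (2, -12); (-5, 7) → (10, -14); (-4, 8) → (8, -16)
T4 rotate counter-clockwise with cos θ = -12/13, sin θ = 5/13: (-2, -18) → (114/13, 206/13); (8, 2) → (-106/13, 16/13); (2, -12) → (36/13, 154/13); (10, -14) → (-50/13, 218/13); (8, -16) → (-16/13, 232/13)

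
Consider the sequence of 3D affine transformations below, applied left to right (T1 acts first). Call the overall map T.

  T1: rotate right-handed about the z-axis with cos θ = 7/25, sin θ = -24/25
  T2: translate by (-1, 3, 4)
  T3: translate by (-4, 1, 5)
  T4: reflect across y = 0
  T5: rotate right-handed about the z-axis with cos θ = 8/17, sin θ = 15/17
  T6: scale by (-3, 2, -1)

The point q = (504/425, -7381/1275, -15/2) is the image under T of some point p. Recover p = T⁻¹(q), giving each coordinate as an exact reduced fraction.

T1 = [7/25 24/25 0 0; -24/25 7/25 0 0; 0 0 1 0; 0 0 0 1]
T2·T1 = [7/25 24/25 0 -1; -24/25 7/25 0 3; 0 0 1 4; 0 0 0 1]
T3·…·T1 = [7/25 24/25 0 -5; -24/25 7/25 0 4; 0 0 1 9; 0 0 0 1]
T4·…·T1 = [7/25 24/25 0 -5; 24/25 -7/25 0 -4; 0 0 1 9; 0 0 0 1]
T5·…·T1 = [-304/425 297/425 0 20/17; 297/425 304/425 0 -107/17; 0 0 1 9; 0 0 0 1]
T6·…·T1 = [912/425 -891/425 0 -60/17; 594/425 608/425 0 -214/17; 0 0 -1 -9; 0 0 0 1]
det M = -6; M⁻¹ = [304/1275 297/850 0 131/25; -99/425 152/425 0 92/25; 0 0 -1 -9; 0 0 0 1]
M⁻¹ · (504/425, -7381/1275, -15/2)ᵀ = (7/2, 4/3, -3/2)ᵀ

p = (7/2, 4/3, -3/2)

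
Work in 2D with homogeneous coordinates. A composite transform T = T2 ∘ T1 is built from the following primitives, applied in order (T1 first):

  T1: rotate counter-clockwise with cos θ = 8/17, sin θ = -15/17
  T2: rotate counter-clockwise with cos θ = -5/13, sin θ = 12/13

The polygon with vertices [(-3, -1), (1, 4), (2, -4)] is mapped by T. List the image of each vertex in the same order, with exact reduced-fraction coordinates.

image vertices: (-249/221, -653/221), (-32/13, 43/13), (964/221, -218/221)

T1 rotate counter-clockwise with cos θ = 8/17, sin θ = -15/17: (-3, -1) → (-39/17, 37/17); (1, 4) → (4, 1); (2, -4) → (-44/17, -62/17)
T2 rotate counter-clockwise with cos θ = -5/13, sin θ = 12/13: (-39/17, 37/17) → (-249/221, -653/221); (4, 1) → (-32/13, 43/13); (-44/17, -62/17) → (964/221, -218/221)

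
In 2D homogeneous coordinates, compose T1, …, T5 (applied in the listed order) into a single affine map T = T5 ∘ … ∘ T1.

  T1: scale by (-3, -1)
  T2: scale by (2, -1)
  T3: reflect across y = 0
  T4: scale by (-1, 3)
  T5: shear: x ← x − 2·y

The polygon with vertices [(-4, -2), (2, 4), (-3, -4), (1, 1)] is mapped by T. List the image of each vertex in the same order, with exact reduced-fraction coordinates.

T1 scale by (-3, -1): (-4, -2) → (12, 2); (2, 4) → (-6, -4); (-3, -4) → (9, 4); (1, 1) → (-3, -1)
T2 scale by (2, -1): (12, 2) → (24, -2); (-6, -4) → (-12, 4); (9, 4) → (18, -4); (-3, -1) → (-6, 1)
T3 reflect across y = 0: (24, -2) → (24, 2); (-12, 4) → (-12, -4); (18, -4) → (18, 4); (-6, 1) → (-6, -1)
T4 scale by (-1, 3): (24, 2) → (-24, 6); (-12, -4) → (12, -12); (18, 4) → (-18, 12); (-6, -1) → (6, -3)
T5 shear: x ← x − 2·y: (-24, 6) → (-36, 6); (12, -12) → (36, -12); (-18, 12) → (-42, 12); (6, -3) → (12, -3)

image vertices: (-36, 6), (36, -12), (-42, 12), (12, -3)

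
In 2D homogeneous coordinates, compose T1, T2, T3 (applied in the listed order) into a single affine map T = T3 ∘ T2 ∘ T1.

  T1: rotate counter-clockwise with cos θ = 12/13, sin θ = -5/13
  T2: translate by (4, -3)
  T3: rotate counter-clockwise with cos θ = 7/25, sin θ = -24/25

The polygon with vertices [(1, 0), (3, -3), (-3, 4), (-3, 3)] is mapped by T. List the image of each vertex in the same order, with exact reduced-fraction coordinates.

T1 rotate counter-clockwise with cos θ = 12/13, sin θ = -5/13: (1, 0) → (12/13, -5/13); (3, -3) → (21/13, -51/13); (-3, 4) → (-16/13, 63/13); (-3, 3) → (-21/13, 51/13)
T2 translate by (4, -3): (12/13, -5/13) → (64/13, -44/13); (21/13, -51/13) → (73/13, -90/13); (-16/13, 63/13) → (36/13, 24/13); (-21/13, 51/13) → (31/13, 12/13)
T3 rotate counter-clockwise with cos θ = 7/25, sin θ = -24/25: (64/13, -44/13) → (-608/325, -1844/325); (73/13, -90/13) → (-1649/325, -2382/325); (36/13, 24/13) → (828/325, -696/325); (31/13, 12/13) → (101/65, -132/65)

image vertices: (-608/325, -1844/325), (-1649/325, -2382/325), (828/325, -696/325), (101/65, -132/65)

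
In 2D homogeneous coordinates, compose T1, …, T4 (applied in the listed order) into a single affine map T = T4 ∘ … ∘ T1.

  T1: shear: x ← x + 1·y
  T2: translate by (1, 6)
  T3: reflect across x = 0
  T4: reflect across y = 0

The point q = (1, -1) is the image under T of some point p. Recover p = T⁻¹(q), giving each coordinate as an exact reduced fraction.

p = (3, -5)

T1 = [1 1 0; 0 1 0; 0 0 1]
T2·T1 = [1 1 1; 0 1 6; 0 0 1]
T3·…·T1 = [-1 -1 -1; 0 1 6; 0 0 1]
T4·…·T1 = [-1 -1 -1; 0 -1 -6; 0 0 1]
det M = 1; M⁻¹ = [-1 1 5; 0 -1 -6; 0 0 1]
M⁻¹ · (1, -1)ᵀ = (3, -5)ᵀ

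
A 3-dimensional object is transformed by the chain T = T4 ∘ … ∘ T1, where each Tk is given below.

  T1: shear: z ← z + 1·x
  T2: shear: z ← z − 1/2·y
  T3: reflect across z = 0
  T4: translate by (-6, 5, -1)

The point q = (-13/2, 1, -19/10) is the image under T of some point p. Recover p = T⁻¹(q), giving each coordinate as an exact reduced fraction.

p = (-1/2, -4, -3/5)

T1 = [1 0 0 0; 0 1 0 0; 1 0 1 0; 0 0 0 1]
T2·T1 = [1 0 0 0; 0 1 0 0; 1 -1/2 1 0; 0 0 0 1]
T3·…·T1 = [1 0 0 0; 0 1 0 0; -1 1/2 -1 0; 0 0 0 1]
T4·…·T1 = [1 0 0 -6; 0 1 0 5; -1 1/2 -1 -1; 0 0 0 1]
det M = -1; M⁻¹ = [1 0 0 6; 0 1 0 -5; -1 1/2 -1 -19/2; 0 0 0 1]
M⁻¹ · (-13/2, 1, -19/10)ᵀ = (-1/2, -4, -3/5)ᵀ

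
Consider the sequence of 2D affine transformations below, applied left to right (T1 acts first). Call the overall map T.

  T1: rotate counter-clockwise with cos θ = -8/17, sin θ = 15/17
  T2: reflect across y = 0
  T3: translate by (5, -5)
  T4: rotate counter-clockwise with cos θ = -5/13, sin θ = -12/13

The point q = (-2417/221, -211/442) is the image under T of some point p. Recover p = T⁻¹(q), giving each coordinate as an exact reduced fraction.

T1 = [-8/17 -15/17 0; 15/17 -8/17 0; 0 0 1]
T2·T1 = [-8/17 -15/17 0; -15/17 8/17 0; 0 0 1]
T3·…·T1 = [-8/17 -15/17 5; -15/17 8/17 -5; 0 0 1]
T4·…·T1 = [-140/221 171/221 -85/13; 171/221 140/221 -35/13; 0 0 1]
det M = -1; M⁻¹ = [-140/221 171/221 -35/17; 171/221 140/221 115/17; 0 0 1]
M⁻¹ · (-2417/221, -211/442)ᵀ = (9/2, -2)ᵀ

p = (9/2, -2)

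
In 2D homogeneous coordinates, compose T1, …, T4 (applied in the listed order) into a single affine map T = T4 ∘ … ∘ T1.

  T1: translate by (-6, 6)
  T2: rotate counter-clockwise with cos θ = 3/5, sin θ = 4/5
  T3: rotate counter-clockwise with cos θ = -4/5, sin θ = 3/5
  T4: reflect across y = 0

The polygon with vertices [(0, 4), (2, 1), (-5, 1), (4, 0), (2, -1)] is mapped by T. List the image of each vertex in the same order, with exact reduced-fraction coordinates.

T1 translate by (-6, 6): (0, 4) → (-6, 10); (2, 1) → (-4, 7); (-5, 1) → (-11, 7); (4, 0) → (-2, 6); (2, -1) → (-4, 5)
T2 rotate counter-clockwise with cos θ = 3/5, sin θ = 4/5: (-6, 10) → (-58/5, 6/5); (-4, 7) → (-8, 1); (-11, 7) → (-61/5, -23/5); (-2, 6) → (-6, 2); (-4, 5) → (-32/5, -1/5)
T3 rotate counter-clockwise with cos θ = -4/5, sin θ = 3/5: (-58/5, 6/5) → (214/25, -198/25); (-8, 1) → (29/5, -28/5); (-61/5, -23/5) → (313/25, -91/25); (-6, 2) → (18/5, -26/5); (-32/5, -1/5) → (131/25, -92/25)
T4 reflect across y = 0: (214/25, -198/25) → (214/25, 198/25); (29/5, -28/5) → (29/5, 28/5); (313/25, -91/25) → (313/25, 91/25); (18/5, -26/5) → (18/5, 26/5); (131/25, -92/25) → (131/25, 92/25)

image vertices: (214/25, 198/25), (29/5, 28/5), (313/25, 91/25), (18/5, 26/5), (131/25, 92/25)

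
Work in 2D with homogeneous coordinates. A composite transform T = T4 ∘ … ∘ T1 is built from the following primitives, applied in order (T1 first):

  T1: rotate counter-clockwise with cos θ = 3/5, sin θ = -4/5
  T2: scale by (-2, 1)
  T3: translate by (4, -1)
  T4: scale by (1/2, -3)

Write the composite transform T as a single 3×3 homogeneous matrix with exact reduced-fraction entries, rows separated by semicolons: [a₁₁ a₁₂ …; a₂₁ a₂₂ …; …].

T1 = [3/5 4/5 0; -4/5 3/5 0; 0 0 1]
T2·T1 = [-6/5 -8/5 0; -4/5 3/5 0; 0 0 1]
T3·…·T1 = [-6/5 -8/5 4; -4/5 3/5 -1; 0 0 1]
T4·…·T1 = [-3/5 -4/5 2; 12/5 -9/5 3; 0 0 1]

T = [-3/5 -4/5 2; 12/5 -9/5 3; 0 0 1]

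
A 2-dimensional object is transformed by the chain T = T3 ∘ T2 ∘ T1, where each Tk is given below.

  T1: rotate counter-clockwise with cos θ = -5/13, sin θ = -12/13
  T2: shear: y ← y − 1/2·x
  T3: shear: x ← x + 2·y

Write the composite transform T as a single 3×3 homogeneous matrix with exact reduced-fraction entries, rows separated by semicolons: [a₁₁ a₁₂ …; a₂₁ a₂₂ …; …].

T1 = [-5/13 12/13 0; -12/13 -5/13 0; 0 0 1]
T2·T1 = [-5/13 12/13 0; -19/26 -11/13 0; 0 0 1]
T3·…·T1 = [-24/13 -10/13 0; -19/26 -11/13 0; 0 0 1]

T = [-24/13 -10/13 0; -19/26 -11/13 0; 0 0 1]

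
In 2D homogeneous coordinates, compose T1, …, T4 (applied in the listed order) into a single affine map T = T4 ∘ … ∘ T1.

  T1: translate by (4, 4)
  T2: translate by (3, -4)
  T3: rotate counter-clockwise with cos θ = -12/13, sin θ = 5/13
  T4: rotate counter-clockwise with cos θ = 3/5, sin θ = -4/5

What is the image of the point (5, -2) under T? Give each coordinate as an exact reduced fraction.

T1 translate by (4, 4): (5, -2) → (9, 2)
T2 translate by (3, -4): (9, 2) → (12, -2)
T3 rotate counter-clockwise with cos θ = -12/13, sin θ = 5/13: (12, -2) → (-134/13, 84/13)
T4 rotate counter-clockwise with cos θ = 3/5, sin θ = -4/5: (-134/13, 84/13) → (-66/65, 788/65)

T(p) = (-66/65, 788/65)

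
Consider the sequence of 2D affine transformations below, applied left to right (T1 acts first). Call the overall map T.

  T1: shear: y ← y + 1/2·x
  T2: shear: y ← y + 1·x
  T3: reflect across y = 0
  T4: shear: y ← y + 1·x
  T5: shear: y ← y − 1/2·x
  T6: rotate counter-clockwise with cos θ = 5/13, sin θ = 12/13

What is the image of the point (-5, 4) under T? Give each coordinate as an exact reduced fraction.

T1 shear: y ← y + 1/2·x: (-5, 4) → (-5, 3/2)
T2 shear: y ← y + 1·x: (-5, 3/2) → (-5, -7/2)
T3 reflect across y = 0: (-5, -7/2) → (-5, 7/2)
T4 shear: y ← y + 1·x: (-5, 7/2) → (-5, -3/2)
T5 shear: y ← y − 1/2·x: (-5, -3/2) → (-5, 1)
T6 rotate counter-clockwise with cos θ = 5/13, sin θ = 12/13: (-5, 1) → (-37/13, -55/13)

T(p) = (-37/13, -55/13)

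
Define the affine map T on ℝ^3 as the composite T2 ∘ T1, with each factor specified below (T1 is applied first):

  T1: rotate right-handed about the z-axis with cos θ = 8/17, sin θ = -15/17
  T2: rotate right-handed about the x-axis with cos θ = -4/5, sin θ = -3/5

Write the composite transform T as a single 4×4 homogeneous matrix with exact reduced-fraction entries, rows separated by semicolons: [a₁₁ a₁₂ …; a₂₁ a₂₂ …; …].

T = [8/17 15/17 0 0; 12/17 -32/85 3/5 0; 9/17 -24/85 -4/5 0; 0 0 0 1]

T1 = [8/17 15/17 0 0; -15/17 8/17 0 0; 0 0 1 0; 0 0 0 1]
T2·T1 = [8/17 15/17 0 0; 12/17 -32/85 3/5 0; 9/17 -24/85 -4/5 0; 0 0 0 1]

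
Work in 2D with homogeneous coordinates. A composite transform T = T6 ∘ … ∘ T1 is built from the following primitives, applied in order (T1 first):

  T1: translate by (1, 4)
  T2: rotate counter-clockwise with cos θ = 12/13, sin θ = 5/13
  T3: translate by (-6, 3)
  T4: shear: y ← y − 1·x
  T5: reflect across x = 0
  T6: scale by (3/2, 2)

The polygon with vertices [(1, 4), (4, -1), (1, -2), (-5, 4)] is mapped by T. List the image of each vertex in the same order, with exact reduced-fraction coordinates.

T1 translate by (1, 4): (1, 4) → (2, 8); (4, -1) → (5, 3); (1, -2) → (2, 2); (-5, 4) → (-4, 8)
T2 rotate counter-clockwise with cos θ = 12/13, sin θ = 5/13: (2, 8) → (-16/13, 106/13); (5, 3) → (45/13, 61/13); (2, 2) → (14/13, 34/13); (-4, 8) → (-88/13, 76/13)
T3 translate by (-6, 3): (-16/13, 106/13) → (-94/13, 145/13); (45/13, 61/13) → (-33/13, 100/13); (14/13, 34/13) → (-64/13, 73/13); (-88/13, 76/13) → (-166/13, 115/13)
T4 shear: y ← y − 1·x: (-94/13, 145/13) → (-94/13, 239/13); (-33/13, 100/13) → (-33/13, 133/13); (-64/13, 73/13) → (-64/13, 137/13); (-166/13, 115/13) → (-166/13, 281/13)
T5 reflect across x = 0: (-94/13, 239/13) → (94/13, 239/13); (-33/13, 133/13) → (33/13, 133/13); (-64/13, 137/13) → (64/13, 137/13); (-166/13, 281/13) → (166/13, 281/13)
T6 scale by (3/2, 2): (94/13, 239/13) → (141/13, 478/13); (33/13, 133/13) → (99/26, 266/13); (64/13, 137/13) → (96/13, 274/13); (166/13, 281/13) → (249/13, 562/13)

image vertices: (141/13, 478/13), (99/26, 266/13), (96/13, 274/13), (249/13, 562/13)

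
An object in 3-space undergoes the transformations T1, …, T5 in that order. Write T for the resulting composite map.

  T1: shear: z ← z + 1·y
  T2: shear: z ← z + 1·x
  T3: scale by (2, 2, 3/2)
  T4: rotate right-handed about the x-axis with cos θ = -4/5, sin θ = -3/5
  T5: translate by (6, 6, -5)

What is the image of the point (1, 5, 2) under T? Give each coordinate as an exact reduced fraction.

T1 shear: z ← z + 1·y: (1, 5, 2) → (1, 5, 7)
T2 shear: z ← z + 1·x: (1, 5, 7) → (1, 5, 8)
T3 scale by (2, 2, 3/2): (1, 5, 8) → (2, 10, 12)
T4 rotate right-handed about the x-axis with cos θ = -4/5, sin θ = -3/5: (2, 10, 12) → (2, -4/5, -78/5)
T5 translate by (6, 6, -5): (2, -4/5, -78/5) → (8, 26/5, -103/5)

T(p) = (8, 26/5, -103/5)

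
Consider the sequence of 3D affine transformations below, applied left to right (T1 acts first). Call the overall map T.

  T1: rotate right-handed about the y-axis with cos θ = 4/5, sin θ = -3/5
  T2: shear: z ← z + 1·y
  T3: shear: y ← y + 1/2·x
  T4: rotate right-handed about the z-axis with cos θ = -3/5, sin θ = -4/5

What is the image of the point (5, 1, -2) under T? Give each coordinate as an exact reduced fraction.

T1 rotate right-handed about the y-axis with cos θ = 4/5, sin θ = -3/5: (5, 1, -2) → (26/5, 1, 7/5)
T2 shear: z ← z + 1·y: (26/5, 1, 7/5) → (26/5, 1, 12/5)
T3 shear: y ← y + 1/2·x: (26/5, 1, 12/5) → (26/5, 18/5, 12/5)
T4 rotate right-handed about the z-axis with cos θ = -3/5, sin θ = -4/5: (26/5, 18/5, 12/5) → (-6/25, -158/25, 12/5)

T(p) = (-6/25, -158/25, 12/5)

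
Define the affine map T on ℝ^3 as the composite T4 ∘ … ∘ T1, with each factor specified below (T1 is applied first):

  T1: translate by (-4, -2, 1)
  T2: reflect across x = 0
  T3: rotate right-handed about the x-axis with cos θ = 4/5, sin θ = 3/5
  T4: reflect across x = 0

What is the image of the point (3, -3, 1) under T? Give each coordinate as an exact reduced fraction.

T(p) = (-1, -26/5, -7/5)

T1 translate by (-4, -2, 1): (3, -3, 1) → (-1, -5, 2)
T2 reflect across x = 0: (-1, -5, 2) → (1, -5, 2)
T3 rotate right-handed about the x-axis with cos θ = 4/5, sin θ = 3/5: (1, -5, 2) → (1, -26/5, -7/5)
T4 reflect across x = 0: (1, -26/5, -7/5) → (-1, -26/5, -7/5)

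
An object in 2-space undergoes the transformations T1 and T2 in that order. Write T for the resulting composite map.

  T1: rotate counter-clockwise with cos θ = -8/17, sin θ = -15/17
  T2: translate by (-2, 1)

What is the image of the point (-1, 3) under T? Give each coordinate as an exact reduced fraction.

T(p) = (19/17, 8/17)

T1 rotate counter-clockwise with cos θ = -8/17, sin θ = -15/17: (-1, 3) → (53/17, -9/17)
T2 translate by (-2, 1): (53/17, -9/17) → (19/17, 8/17)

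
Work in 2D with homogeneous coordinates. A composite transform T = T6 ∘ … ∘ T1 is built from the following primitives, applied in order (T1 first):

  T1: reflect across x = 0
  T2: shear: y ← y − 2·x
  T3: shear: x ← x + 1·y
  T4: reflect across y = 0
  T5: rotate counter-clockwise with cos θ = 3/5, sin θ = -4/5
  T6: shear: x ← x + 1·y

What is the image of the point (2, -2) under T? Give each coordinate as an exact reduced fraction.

T(p) = (-14/5, -6/5)

T1 reflect across x = 0: (2, -2) → (-2, -2)
T2 shear: y ← y − 2·x: (-2, -2) → (-2, 2)
T3 shear: x ← x + 1·y: (-2, 2) → (0, 2)
T4 reflect across y = 0: (0, 2) → (0, -2)
T5 rotate counter-clockwise with cos θ = 3/5, sin θ = -4/5: (0, -2) → (-8/5, -6/5)
T6 shear: x ← x + 1·y: (-8/5, -6/5) → (-14/5, -6/5)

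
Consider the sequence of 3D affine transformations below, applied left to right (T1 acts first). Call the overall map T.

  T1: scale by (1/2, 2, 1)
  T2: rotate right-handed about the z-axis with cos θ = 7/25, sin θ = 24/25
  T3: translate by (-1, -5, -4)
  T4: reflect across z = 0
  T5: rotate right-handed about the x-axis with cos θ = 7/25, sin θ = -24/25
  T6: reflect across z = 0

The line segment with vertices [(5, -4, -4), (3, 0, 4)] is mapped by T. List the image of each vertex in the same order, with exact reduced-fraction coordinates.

T1 scale by (1/2, 2, 1): (5, -4, -4) → (5/2, -8, -4); (3, 0, 4) → (3/2, 0, 4)
T2 rotate right-handed about the z-axis with cos θ = 7/25, sin θ = 24/25: (5/2, -8, -4) → (419/50, 4/25, -4); (3/2, 0, 4) → (21/50, 36/25, 4)
T3 translate by (-1, -5, -4): (419/50, 4/25, -4) → (369/50, -121/25, -8); (21/50, 36/25, 4) → (-29/50, -89/25, 0)
T4 reflect across z = 0: (369/50, -121/25, -8) → (369/50, -121/25, 8); (-29/50, -89/25, 0) → (-29/50, -89/25, 0)
T5 rotate right-handed about the x-axis with cos θ = 7/25, sin θ = -24/25: (369/50, -121/25, 8) → (369/50, 3953/625, 4304/625); (-29/50, -89/25, 0) → (-29/50, -623/625, 2136/625)
T6 reflect across z = 0: (369/50, 3953/625, 4304/625) → (369/50, 3953/625, -4304/625); (-29/50, -623/625, 2136/625) → (-29/50, -623/625, -2136/625)

image vertices: (369/50, 3953/625, -4304/625), (-29/50, -623/625, -2136/625)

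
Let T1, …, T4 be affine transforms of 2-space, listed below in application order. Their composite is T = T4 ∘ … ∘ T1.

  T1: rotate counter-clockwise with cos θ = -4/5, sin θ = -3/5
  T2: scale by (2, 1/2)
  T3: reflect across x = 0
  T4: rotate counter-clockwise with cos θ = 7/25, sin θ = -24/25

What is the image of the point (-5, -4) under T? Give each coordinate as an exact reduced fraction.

T1 rotate counter-clockwise with cos θ = -4/5, sin θ = -3/5: (-5, -4) → (8/5, 31/5)
T2 scale by (2, 1/2): (8/5, 31/5) → (16/5, 31/10)
T3 reflect across x = 0: (16/5, 31/10) → (-16/5, 31/10)
T4 rotate counter-clockwise with cos θ = 7/25, sin θ = -24/25: (-16/5, 31/10) → (52/25, 197/50)

T(p) = (52/25, 197/50)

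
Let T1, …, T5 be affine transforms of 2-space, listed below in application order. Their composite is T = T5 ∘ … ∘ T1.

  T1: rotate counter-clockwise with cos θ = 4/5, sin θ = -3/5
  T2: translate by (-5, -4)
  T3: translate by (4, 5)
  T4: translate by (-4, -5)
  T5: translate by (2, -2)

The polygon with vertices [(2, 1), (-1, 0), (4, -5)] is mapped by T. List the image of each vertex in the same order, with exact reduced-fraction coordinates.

T1 rotate counter-clockwise with cos θ = 4/5, sin θ = -3/5: (2, 1) → (11/5, -2/5); (-1, 0) → (-4/5, 3/5); (4, -5) → (1/5, -32/5)
T2 translate by (-5, -4): (11/5, -2/5) → (-14/5, -22/5); (-4/5, 3/5) → (-29/5, -17/5); (1/5, -32/5) → (-24/5, -52/5)
T3 translate by (4, 5): (-14/5, -22/5) → (6/5, 3/5); (-29/5, -17/5) → (-9/5, 8/5); (-24/5, -52/5) → (-4/5, -27/5)
T4 translate by (-4, -5): (6/5, 3/5) → (-14/5, -22/5); (-9/5, 8/5) → (-29/5, -17/5); (-4/5, -27/5) → (-24/5, -52/5)
T5 translate by (2, -2): (-14/5, -22/5) → (-4/5, -32/5); (-29/5, -17/5) → (-19/5, -27/5); (-24/5, -52/5) → (-14/5, -62/5)

image vertices: (-4/5, -32/5), (-19/5, -27/5), (-14/5, -62/5)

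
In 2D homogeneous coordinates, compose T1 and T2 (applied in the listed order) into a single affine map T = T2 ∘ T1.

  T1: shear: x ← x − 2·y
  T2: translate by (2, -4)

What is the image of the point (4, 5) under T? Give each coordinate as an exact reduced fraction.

T(p) = (-4, 1)

T1 shear: x ← x − 2·y: (4, 5) → (-6, 5)
T2 translate by (2, -4): (-6, 5) → (-4, 1)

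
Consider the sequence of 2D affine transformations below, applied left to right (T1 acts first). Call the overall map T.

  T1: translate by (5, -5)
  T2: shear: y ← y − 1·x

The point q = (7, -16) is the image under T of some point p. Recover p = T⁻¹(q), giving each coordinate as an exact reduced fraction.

T1 = [1 0 5; 0 1 -5; 0 0 1]
T2·T1 = [1 0 5; -1 1 -10; 0 0 1]
det M = 1; M⁻¹ = [1 0 -5; 1 1 5; 0 0 1]
M⁻¹ · (7, -16)ᵀ = (2, -4)ᵀ

p = (2, -4)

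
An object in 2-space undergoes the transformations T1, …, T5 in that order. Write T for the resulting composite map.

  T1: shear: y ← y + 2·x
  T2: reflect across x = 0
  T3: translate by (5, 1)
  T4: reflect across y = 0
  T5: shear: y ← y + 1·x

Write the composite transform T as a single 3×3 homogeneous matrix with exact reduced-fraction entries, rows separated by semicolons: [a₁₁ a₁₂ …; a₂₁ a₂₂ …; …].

T1 = [1 0 0; 2 1 0; 0 0 1]
T2·T1 = [-1 0 0; 2 1 0; 0 0 1]
T3·…·T1 = [-1 0 5; 2 1 1; 0 0 1]
T4·…·T1 = [-1 0 5; -2 -1 -1; 0 0 1]
T5·…·T1 = [-1 0 5; -3 -1 4; 0 0 1]

T = [-1 0 5; -3 -1 4; 0 0 1]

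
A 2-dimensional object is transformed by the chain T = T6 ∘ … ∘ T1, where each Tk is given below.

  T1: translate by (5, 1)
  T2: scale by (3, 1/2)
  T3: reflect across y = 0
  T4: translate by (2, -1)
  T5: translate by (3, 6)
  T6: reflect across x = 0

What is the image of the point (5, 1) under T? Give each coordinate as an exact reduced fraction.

T1 translate by (5, 1): (5, 1) → (10, 2)
T2 scale by (3, 1/2): (10, 2) → (30, 1)
T3 reflect across y = 0: (30, 1) → (30, -1)
T4 translate by (2, -1): (30, -1) → (32, -2)
T5 translate by (3, 6): (32, -2) → (35, 4)
T6 reflect across x = 0: (35, 4) → (-35, 4)

T(p) = (-35, 4)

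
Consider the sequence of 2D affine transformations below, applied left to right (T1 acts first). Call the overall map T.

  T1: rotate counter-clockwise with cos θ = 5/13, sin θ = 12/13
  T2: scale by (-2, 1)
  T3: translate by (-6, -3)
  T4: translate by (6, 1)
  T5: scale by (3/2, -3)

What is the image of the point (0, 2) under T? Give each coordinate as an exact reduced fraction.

T1 rotate counter-clockwise with cos θ = 5/13, sin θ = 12/13: (0, 2) → (-24/13, 10/13)
T2 scale by (-2, 1): (-24/13, 10/13) → (48/13, 10/13)
T3 translate by (-6, -3): (48/13, 10/13) → (-30/13, -29/13)
T4 translate by (6, 1): (-30/13, -29/13) → (48/13, -16/13)
T5 scale by (3/2, -3): (48/13, -16/13) → (72/13, 48/13)

T(p) = (72/13, 48/13)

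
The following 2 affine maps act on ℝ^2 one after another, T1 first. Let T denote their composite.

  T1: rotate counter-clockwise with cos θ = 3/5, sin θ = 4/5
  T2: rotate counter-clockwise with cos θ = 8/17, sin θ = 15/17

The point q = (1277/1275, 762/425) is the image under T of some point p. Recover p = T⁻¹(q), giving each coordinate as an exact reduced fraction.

T1 = [3/5 -4/5 0; 4/5 3/5 0; 0 0 1]
T2·T1 = [-36/85 -77/85 0; 77/85 -36/85 0; 0 0 1]
det M = 1; M⁻¹ = [-36/85 77/85 0; -77/85 -36/85 0; 0 0 1]
M⁻¹ · (1277/1275, 762/425)ᵀ = (6/5, -5/3)ᵀ

p = (6/5, -5/3)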